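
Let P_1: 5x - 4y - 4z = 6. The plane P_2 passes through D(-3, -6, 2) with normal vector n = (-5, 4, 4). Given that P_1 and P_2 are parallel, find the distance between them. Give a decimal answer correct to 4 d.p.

P_2: n·r = n·D gives -5x + 4y + 4z = -1.
Rescale P_2 by 1/(-1): 5x - 4y - 4z = 1. Then distance = |6 − 1| / √57 ≈ 0.6623.

0.6623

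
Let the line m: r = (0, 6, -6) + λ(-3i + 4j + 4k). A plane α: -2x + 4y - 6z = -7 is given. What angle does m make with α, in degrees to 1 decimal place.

2.4

sin θ = |n·v| / (|n||v|) = |-2| / (√56 · √41) = 0.04174.
θ ≈ 2.4°.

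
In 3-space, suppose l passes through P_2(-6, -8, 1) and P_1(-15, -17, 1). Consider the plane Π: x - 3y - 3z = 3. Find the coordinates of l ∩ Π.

A direction vector for l is P_1 − P_2 = (-9, -9, 0).
Substitute r = (-6, -8, 1) + t(-9, -9, 0) into the plane: 15 + 18t = 3, so t = -2/3.
Intersection: (-6, -8, 1) + (-2/3)·(-9, -9, 0) = (0, -2, 1).

(0, -2, 1)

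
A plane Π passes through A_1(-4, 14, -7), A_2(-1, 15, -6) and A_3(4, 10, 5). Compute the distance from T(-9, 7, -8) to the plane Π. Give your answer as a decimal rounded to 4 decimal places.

A_1A_2 = (3, 1, 1), A_1A_3 = (8, -4, 12); a normal to Π is A_1A_2 × A_1A_3 = (16, -28, -20).
Using A_1: Π has equation 16x - 28y - 20z = -316.
n·T − d = (16)·(-9) + (-28)·(7) + (-20)·(-8) − (-316) = 136; |n| = √1440.
Distance = |136| / √1440 = 136/√1440 ≈ 3.5839.

3.5839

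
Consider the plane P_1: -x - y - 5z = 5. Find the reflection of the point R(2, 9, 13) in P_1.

λ = (n·R − d)/|n|² = (-76 − 5)/27 = -3.
Reflection = R − 2λn = (2, 9, 13) − (-6)·(-1, -1, -5) = (-4, 3, -17).

(-4, 3, -17)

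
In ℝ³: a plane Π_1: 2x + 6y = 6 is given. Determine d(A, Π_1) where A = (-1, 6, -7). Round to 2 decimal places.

n·A − d = (2)·(-1) + (6)·(6) + (0)·(-7) − 6 = 28; |n| = √40.
Distance = |28| / √40 = 28/√40 ≈ 4.43.

4.43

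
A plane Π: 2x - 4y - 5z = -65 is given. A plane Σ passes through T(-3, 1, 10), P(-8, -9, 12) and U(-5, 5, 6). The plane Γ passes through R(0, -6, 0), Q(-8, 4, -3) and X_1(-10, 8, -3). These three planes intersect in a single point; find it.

(-5, 10, 3)

TP = (-5, -10, 2), TU = (-2, 4, -4); a normal to Σ is TP × TU = (32, -24, -40).
Using T: Σ has equation 32x - 24y - 40z = -520.
RQ = (-8, 10, -3), RX_1 = (-10, 14, -3); a normal to Γ is RQ × RX_1 = (12, 6, -12).
Using R: Γ has equation 12x + 6y - 12z = -36.
Solving the 3×3 linear system 2x - 4y - 5z = -65, 32x - 24y - 40z = -520, 12x + 6y - 12z = -36 (e.g. by elimination or Cramer's rule, determinant = -960) gives (-5, 10, 3).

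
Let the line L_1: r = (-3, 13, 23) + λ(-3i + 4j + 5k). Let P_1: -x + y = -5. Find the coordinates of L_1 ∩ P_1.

(6, 1, 8)

Substitute r = (-3, 13, 23) + t(-3, 4, 5) into the plane: 16 + 7t = -5, so t = -3.
Intersection: (-3, 13, 23) + (-3)·(-3, 4, 5) = (6, 1, 8).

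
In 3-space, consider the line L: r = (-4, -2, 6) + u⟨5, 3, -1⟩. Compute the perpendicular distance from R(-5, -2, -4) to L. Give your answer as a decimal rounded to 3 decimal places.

Taking (-4, -2, 6) on L with direction v = (5, 3, -1): w = R − (-4, -2, 6) = (-1, 0, -10), and w × v = (30, -51, -3).
Distance = |w × v| / |v| = √3510 / √35 ≈ 10.014.

10.014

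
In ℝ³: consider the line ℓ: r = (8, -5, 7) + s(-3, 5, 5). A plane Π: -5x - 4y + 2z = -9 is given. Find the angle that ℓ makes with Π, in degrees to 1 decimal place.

sin θ = |n·v| / (|n||v|) = |5| / (√45 · √59) = 0.09704.
θ ≈ 5.6°.

5.6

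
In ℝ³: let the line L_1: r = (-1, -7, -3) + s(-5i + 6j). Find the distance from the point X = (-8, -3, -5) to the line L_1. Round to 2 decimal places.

3.45

Taking (-1, -7, -3) on L_1 with direction v = (-5, 6, 0): w = X − (-1, -7, -3) = (-7, 4, -2), and w × v = (12, 10, -22).
Distance = |w × v| / |v| = √728 / √61 ≈ 3.45.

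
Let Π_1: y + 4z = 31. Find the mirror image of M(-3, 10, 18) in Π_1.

λ = (n·M − d)/|n|² = (82 − 31)/17 = 3.
Reflection = M − 2λn = (-3, 10, 18) − 6·(0, 1, 4) = (-3, 4, -6).

(-3, 4, -6)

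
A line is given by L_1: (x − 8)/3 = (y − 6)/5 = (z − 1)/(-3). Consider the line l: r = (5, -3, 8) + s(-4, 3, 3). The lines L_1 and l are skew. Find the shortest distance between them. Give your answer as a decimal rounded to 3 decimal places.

2.754

L_1 has direction (3, 5, -3) through (8, 6, 1).
Common perpendicular direction n = (3, 5, -3) × (-4, 3, 3) = (24, 3, 29).
With w = (5, -3, 8) − (8, 6, 1) = (-3, -9, 7), w · n = 104.
Distance = |w · n| / |n| = |104| / √1426 ≈ 2.754.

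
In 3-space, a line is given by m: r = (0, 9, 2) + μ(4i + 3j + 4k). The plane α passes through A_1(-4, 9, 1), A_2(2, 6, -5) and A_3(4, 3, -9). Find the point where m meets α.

A_1A_2 = (6, -3, -6), A_1A_3 = (8, -6, -10); a normal to α is A_1A_2 × A_1A_3 = (-6, 12, -12).
Using A_1: α has equation -6x + 12y - 12z = 120.
Substitute r = (0, 9, 2) + t(4, 3, 4) into the plane: 84 + (-36)t = 120, so t = -1.
Intersection: (0, 9, 2) + (-1)·(4, 3, 4) = (-4, 6, -2).

(-4, 6, -2)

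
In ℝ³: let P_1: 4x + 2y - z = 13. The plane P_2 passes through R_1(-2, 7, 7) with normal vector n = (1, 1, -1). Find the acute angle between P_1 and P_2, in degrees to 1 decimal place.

28.1

P_2: n·r = n·R_1 gives x + y - z = -2.
cos θ = |n₁·n₂| / (|n₁||n₂|) = |7| / (√21 · √3).
θ = arccos(0.88192) ≈ 28.1°.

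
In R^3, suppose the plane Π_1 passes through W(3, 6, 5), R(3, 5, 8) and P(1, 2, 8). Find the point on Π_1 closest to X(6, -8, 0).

WR = (0, -1, 3), WP = (-2, -4, 3); a normal to Π_1 is WR × WP = (9, -6, -2).
Using W: Π_1 has equation 9x - 6y - 2z = -19.
Foot = X − λn with λ = (n·X − d)/|n|² = (102 − (-19))/121 = 1.
Foot = (6, -8, 0) − 1·(9, -6, -2) = (-3, -2, 2).

(-3, -2, 2)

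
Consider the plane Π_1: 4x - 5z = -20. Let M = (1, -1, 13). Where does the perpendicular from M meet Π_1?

Foot = M − λn with λ = (n·M − d)/|n|² = (-61 − (-20))/41 = -1.
Foot = (1, -1, 13) − (-1)·(4, 0, -5) = (5, -1, 8).

(5, -1, 8)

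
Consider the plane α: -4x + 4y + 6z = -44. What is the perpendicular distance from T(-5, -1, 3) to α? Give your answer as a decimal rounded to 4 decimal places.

9.4589

n·T − d = (-4)·(-5) + (4)·(-1) + (6)·(3) − (-44) = 78; |n| = √68.
Distance = |78| / √68 = 78/√68 ≈ 9.4589.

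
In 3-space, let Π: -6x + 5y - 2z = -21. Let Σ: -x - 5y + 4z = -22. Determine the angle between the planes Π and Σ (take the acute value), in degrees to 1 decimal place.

cos θ = |n₁·n₂| / (|n₁||n₂|) = |-27| / (√65 · √42).
θ = arccos(0.51675) ≈ 58.9°.

58.9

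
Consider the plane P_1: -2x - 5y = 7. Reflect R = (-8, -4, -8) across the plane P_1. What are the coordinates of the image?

(-4, 6, -8)

λ = (n·R − d)/|n|² = (36 − 7)/29 = 1.
Reflection = R − 2λn = (-8, -4, -8) − 2·(-2, -5, 0) = (-4, 6, -8).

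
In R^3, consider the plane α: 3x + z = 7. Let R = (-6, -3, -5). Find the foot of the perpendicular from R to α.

(3, -3, -2)

Foot = R − λn with λ = (n·R − d)/|n|² = (-23 − 7)/10 = -3.
Foot = (-6, -3, -5) − (-3)·(3, 0, 1) = (3, -3, -2).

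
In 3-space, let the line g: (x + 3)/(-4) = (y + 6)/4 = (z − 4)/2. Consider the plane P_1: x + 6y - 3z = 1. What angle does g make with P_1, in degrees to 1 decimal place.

20.1

g has direction (-4, 4, 2) through (-3, -6, 4).
sin θ = |n·v| / (|n||v|) = |14| / (√46 · √36) = 0.34403.
θ ≈ 20.1°.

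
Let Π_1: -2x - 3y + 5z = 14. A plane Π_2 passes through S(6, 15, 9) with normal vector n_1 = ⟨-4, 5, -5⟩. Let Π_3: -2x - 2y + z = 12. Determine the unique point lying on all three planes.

(-4, -2, 0)

Π_2: n_1·r = n_1·S gives -4x + 5y - 5z = 6.
Solving the 3×3 linear system -2x - 3y + 5z = 14, -4x + 5y - 5z = 6, -2x - 2y + z = 12 (e.g. by elimination or Cramer's rule, determinant = 58) gives (-4, -2, 0).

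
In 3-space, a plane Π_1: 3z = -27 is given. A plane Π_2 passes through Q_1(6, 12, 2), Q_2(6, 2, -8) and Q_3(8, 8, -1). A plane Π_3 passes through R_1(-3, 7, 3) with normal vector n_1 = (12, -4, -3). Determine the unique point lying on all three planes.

Q_1Q_2 = (0, -10, -10), Q_1Q_3 = (2, -4, -3); a normal to Π_2 is Q_1Q_2 × Q_1Q_3 = (-10, -20, 20).
Using Q_1: Π_2 has equation -10x - 20y + 20z = -260.
Π_3: n_1·r = n_1·R_1 gives 12x - 4y - 3z = -73.
Solving the 3×3 linear system 3z = -27, -10x - 20y + 20z = -260, 12x - 4y - 3z = -73 (e.g. by elimination or Cramer's rule, determinant = 840) gives (-6, 7, -9).

(-6, 7, -9)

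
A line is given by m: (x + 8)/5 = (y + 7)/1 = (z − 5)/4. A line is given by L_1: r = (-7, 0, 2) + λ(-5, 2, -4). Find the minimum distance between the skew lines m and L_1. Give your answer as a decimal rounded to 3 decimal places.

2.967

m has direction (5, 1, 4) through (-8, -7, 5).
Common perpendicular direction n = (5, 1, 4) × (-5, 2, -4) = (-12, 0, 15).
With w = (-7, 0, 2) − (-8, -7, 5) = (1, 7, -3), w · n = -57.
Distance = |w · n| / |n| = |-57| / √369 ≈ 2.967.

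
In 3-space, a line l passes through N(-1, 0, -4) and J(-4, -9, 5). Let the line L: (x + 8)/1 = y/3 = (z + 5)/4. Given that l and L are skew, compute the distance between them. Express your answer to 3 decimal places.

6.641

A direction vector for l is J − N = (-3, -9, 9).
L has direction (1, 3, 4) through (-8, 0, -5).
Common perpendicular direction n = (-3, -9, 9) × (1, 3, 4) = (-63, 21, 0).
With w = (-8, 0, -5) − (-1, 0, -4) = (-7, 0, -1), w · n = 441.
Distance = |w · n| / |n| = |441| / √4410 ≈ 6.641.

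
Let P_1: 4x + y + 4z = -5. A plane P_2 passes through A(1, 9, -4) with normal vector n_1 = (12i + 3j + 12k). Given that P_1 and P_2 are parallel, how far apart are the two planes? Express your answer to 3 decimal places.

0.348

P_2: n_1·r = n_1·A gives 12x + 3y + 12z = -9.
Rescale P_2 by 1/3: 4x + y + 4z = -3. Then distance = |-5 − (-3)| / √33 ≈ 0.348.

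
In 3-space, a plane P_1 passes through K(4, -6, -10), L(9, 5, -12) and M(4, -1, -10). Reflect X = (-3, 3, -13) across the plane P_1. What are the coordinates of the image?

(1, 3, -3)

KL = (5, 11, -2), KM = (0, 5, 0); a normal to P_1 is KL × KM = (10, 0, 25).
Using K: P_1 has equation 10x + 25z = -210.
λ = (n·X − d)/|n|² = (-355 − (-210))/725 = -1/5.
Reflection = X − 2λn = (-3, 3, -13) − (-2/5)·(10, 0, 25) = (1, 3, -3).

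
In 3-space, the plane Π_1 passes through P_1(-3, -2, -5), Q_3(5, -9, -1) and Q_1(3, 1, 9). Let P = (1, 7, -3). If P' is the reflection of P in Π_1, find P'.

(-9, -1, 3)

P_1Q_3 = (8, -7, 4), P_1Q_1 = (6, 3, 14); a normal to Π_1 is P_1Q_3 × P_1Q_1 = (-110, -88, 66).
Using P_1: Π_1 has equation -110x - 88y + 66z = 176.
λ = (n·P − d)/|n|² = (-924 − 176)/24200 = -1/22.
Reflection = P − 2λn = (1, 7, -3) − (-1/11)·(-110, -88, 66) = (-9, -1, 3).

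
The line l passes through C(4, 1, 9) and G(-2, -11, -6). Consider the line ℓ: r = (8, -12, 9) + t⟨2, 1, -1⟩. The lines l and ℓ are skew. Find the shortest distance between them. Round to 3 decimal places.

11.885

A direction vector for l is G − C = (-6, -12, -15).
Common perpendicular direction n = (-6, -12, -15) × (2, 1, -1) = (27, -36, 18).
With w = (8, -12, 9) − (4, 1, 9) = (4, -13, 0), w · n = 576.
Distance = |w · n| / |n| = |576| / √2349 ≈ 11.885.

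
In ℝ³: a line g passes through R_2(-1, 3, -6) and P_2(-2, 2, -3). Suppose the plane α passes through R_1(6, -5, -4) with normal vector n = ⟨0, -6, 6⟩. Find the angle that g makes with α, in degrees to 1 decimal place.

58.5

A direction vector for g is P_2 − R_2 = (-1, -1, 3).
α: n·r = n·R_1 gives -6y + 6z = 6.
sin θ = |n·v| / (|n||v|) = |24| / (√72 · √11) = 0.85280.
θ ≈ 58.5°.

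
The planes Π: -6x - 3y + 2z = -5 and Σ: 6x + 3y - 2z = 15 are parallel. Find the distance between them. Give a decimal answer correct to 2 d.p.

Rescale Σ by 1/(-1): -6x - 3y + 2z = -15. Then distance = |-5 − (-15)| / √49 ≈ 1.43.

1.43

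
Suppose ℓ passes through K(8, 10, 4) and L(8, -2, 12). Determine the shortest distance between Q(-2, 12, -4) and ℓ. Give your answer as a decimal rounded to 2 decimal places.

A direction vector for ℓ is L − K = (0, -12, 8).
Taking (8, 10, 4) on ℓ with direction v = (0, -12, 8): w = Q − (8, 10, 4) = (-10, 2, -8), and w × v = (-80, 80, 120).
Distance = |w × v| / |v| = √27200 / √208 ≈ 11.44.

11.44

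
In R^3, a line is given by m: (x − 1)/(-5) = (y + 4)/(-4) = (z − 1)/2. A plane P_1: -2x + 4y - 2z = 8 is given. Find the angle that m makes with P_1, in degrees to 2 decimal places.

17.72

m has direction (-5, -4, 2) through (1, -4, 1).
sin θ = |n·v| / (|n||v|) = |-10| / (√24 · √45) = 0.30429.
θ ≈ 17.72°.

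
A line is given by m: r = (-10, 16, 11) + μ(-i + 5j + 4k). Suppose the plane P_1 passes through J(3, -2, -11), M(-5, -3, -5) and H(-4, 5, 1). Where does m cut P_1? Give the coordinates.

(-6, -4, -5)

JM = (-8, -1, 6), JH = (-7, 7, 12); a normal to P_1 is JM × JH = (-54, 54, -63).
Using J: P_1 has equation -54x + 54y - 63z = 423.
Substitute r = (-10, 16, 11) + t(-1, 5, 4) into the plane: 711 + 72t = 423, so t = -4.
Intersection: (-10, 16, 11) + (-4)·(-1, 5, 4) = (-6, -4, -5).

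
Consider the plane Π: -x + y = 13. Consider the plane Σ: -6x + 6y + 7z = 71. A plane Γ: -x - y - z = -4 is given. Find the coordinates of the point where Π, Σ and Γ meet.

(-4, 9, -1)

Solving the 3×3 linear system -x + y = 13, -6x + 6y + 7z = 71, -x - y - z = -4 (e.g. by elimination or Cramer's rule, determinant = -14) gives (-4, 9, -1).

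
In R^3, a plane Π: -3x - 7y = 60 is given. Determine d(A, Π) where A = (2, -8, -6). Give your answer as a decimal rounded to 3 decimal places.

1.313

n·A − d = (-3)·(2) + (-7)·(-8) + (0)·(-6) − 60 = -10; |n| = √58.
Distance = |-10| / √58 = 10/√58 ≈ 1.313.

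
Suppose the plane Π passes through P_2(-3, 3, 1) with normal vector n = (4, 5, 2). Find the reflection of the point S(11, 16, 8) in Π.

(-13, -14, -4)

Π: n·r = n·P_2 gives 4x + 5y + 2z = 5.
λ = (n·S − d)/|n|² = (140 − 5)/45 = 3.
Reflection = S − 2λn = (11, 16, 8) − 6·(4, 5, 2) = (-13, -14, -4).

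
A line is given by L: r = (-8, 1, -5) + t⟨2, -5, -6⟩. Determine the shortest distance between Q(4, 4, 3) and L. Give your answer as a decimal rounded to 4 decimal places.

Taking (-8, 1, -5) on L with direction v = (2, -5, -6): w = Q − (-8, 1, -5) = (12, 3, 8), and w × v = (22, 88, -66).
Distance = |w × v| / |v| = √12584 / √65 ≈ 13.9140.

13.9140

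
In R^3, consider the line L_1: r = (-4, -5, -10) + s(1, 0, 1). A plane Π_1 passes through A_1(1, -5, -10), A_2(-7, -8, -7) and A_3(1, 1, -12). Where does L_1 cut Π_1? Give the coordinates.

(-3, -5, -9)

A_1A_2 = (-8, -3, 3), A_1A_3 = (0, 6, -2); a normal to Π_1 is A_1A_2 × A_1A_3 = (-12, -16, -48).
Using A_1: Π_1 has equation -12x - 16y - 48z = 548.
Substitute r = (-4, -5, -10) + t(1, 0, 1) into the plane: 608 + (-60)t = 548, so t = 1.
Intersection: (-4, -5, -10) + 1·(1, 0, 1) = (-3, -5, -9).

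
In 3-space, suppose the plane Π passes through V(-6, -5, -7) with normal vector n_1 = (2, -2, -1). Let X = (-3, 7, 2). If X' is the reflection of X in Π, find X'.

(9, -5, -4)

Π: n_1·r = n_1·V gives 2x - 2y - z = 5.
λ = (n·X − d)/|n|² = (-22 − 5)/9 = -3.
Reflection = X − 2λn = (-3, 7, 2) − (-6)·(2, -2, -1) = (9, -5, -4).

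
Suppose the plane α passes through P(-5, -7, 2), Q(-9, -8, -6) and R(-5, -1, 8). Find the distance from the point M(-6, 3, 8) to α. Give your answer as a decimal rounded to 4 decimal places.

PQ = (-4, -1, -8), PR = (0, 6, 6); a normal to α is PQ × PR = (42, 24, -24).
Using P: α has equation 42x + 24y - 24z = -426.
n·M − d = (42)·(-6) + (24)·(3) + (-24)·(8) − (-426) = 54; |n| = √2916.
Distance = |54| / √2916 = 54/√2916 ≈ 1.0000.

1.0000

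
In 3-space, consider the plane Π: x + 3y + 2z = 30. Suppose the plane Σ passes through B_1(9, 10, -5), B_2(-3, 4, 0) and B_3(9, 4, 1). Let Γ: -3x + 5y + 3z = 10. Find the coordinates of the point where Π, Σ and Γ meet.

B_1B_2 = (-12, -6, 5), B_1B_3 = (0, -6, 6); a normal to Σ is B_1B_2 × B_1B_3 = (-6, 72, 72).
Using B_1: Σ has equation -6x + 72y + 72z = 306.
Solving the 3×3 linear system x + 3y + 2z = 30, -6x + 72y + 72z = 306, -3x + 5y + 3z = 10 (e.g. by elimination or Cramer's rule, determinant = -366) gives (9, 11, -6).

(9, 11, -6)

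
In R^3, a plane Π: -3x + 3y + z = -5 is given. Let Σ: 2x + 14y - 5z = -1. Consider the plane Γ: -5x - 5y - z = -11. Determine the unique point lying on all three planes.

(2, 0, 1)

Solving the 3×3 linear system -3x + 3y + z = -5, 2x + 14y - 5z = -1, -5x - 5y - z = -11 (e.g. by elimination or Cramer's rule, determinant = 258) gives (2, 0, 1).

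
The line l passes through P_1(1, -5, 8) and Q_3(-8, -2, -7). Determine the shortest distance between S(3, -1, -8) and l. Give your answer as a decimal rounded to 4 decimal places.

A direction vector for l is Q_3 − P_1 = (-9, 3, -15).
Taking (1, -5, 8) on l with direction v = (-9, 3, -15): w = S − (1, -5, 8) = (2, 4, -16), and w × v = (-12, 174, 42).
Distance = |w × v| / |v| = √32184 / √315 ≈ 10.1080.

10.1080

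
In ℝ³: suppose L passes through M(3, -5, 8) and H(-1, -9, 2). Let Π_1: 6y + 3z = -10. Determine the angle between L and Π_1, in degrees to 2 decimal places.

49.40

A direction vector for L is H − M = (-4, -4, -6).
sin θ = |n·v| / (|n||v|) = |-42| / (√45 · √68) = 0.75926.
θ ≈ 49.40°.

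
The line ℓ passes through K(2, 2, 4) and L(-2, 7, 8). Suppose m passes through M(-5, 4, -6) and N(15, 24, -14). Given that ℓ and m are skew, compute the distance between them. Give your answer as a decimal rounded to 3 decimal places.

A direction vector for ℓ is L − K = (-4, 5, 4).
A direction vector for m is N − M = (20, 20, -8).
Common perpendicular direction n = (-4, 5, 4) × (20, 20, -8) = (-120, 48, -180).
With w = (-5, 4, -6) − (2, 2, 4) = (-7, 2, -10), w · n = 2736.
Distance = |w · n| / |n| = |2736| / √49104 ≈ 12.347.

12.347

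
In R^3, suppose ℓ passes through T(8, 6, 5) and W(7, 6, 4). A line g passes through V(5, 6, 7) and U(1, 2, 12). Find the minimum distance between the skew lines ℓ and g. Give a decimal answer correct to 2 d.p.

1.88

A direction vector for ℓ is W − T = (-1, 0, -1).
A direction vector for g is U − V = (-4, -4, 5).
Common perpendicular direction n = (-1, 0, -1) × (-4, -4, 5) = (-4, 9, 4).
With w = (5, 6, 7) − (8, 6, 5) = (-3, 0, 2), w · n = 20.
Distance = |w · n| / |n| = |20| / √113 ≈ 1.88.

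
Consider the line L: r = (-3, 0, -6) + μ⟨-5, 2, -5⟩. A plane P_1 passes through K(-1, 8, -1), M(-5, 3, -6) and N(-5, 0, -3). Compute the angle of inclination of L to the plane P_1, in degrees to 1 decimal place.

26.7

KM = (-4, -5, -5), KN = (-4, -8, -2); a normal to P_1 is KM × KN = (-30, 12, 12).
Using K: P_1 has equation -30x + 12y + 12z = 114.
sin θ = |n·v| / (|n||v|) = |114| / (√1188 · √54) = 0.45009.
θ ≈ 26.7°.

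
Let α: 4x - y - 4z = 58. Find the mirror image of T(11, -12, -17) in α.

(-5, -8, -1)

λ = (n·T − d)/|n|² = (124 − 58)/33 = 2.
Reflection = T − 2λn = (11, -12, -17) − 4·(4, -1, -4) = (-5, -8, -1).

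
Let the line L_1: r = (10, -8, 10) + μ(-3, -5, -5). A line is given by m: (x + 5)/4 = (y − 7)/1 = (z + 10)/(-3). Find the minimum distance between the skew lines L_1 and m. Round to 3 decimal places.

27.483

m has direction (4, 1, -3) through (-5, 7, -10).
Common perpendicular direction n = (-3, -5, -5) × (4, 1, -3) = (20, -29, 17).
With w = (-5, 7, -10) − (10, -8, 10) = (-15, 15, -20), w · n = -1075.
Distance = |w · n| / |n| = |-1075| / √1530 ≈ 27.483.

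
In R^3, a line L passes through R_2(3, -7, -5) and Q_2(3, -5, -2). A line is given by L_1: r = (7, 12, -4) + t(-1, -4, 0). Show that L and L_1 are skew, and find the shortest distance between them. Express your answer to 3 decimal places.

A direction vector for L is Q_2 − R_2 = (0, 2, 3).
Common perpendicular direction n = (0, 2, 3) × (-1, -4, 0) = (12, -3, 2).
With w = (7, 12, -4) − (3, -7, -5) = (4, 19, 1), w · n = -7.
Since n ≠ 0 the lines are not parallel, and w · n = -7 ≠ 0 so they do not intersect; hence they are skew.
Distance = |w · n| / |n| = |-7| / √157 ≈ 0.559.

0.559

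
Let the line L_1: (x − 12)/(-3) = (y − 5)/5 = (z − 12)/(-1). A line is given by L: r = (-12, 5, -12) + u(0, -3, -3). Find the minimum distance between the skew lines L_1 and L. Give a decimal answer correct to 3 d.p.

L_1 has direction (-3, 5, -1) through (12, 5, 12).
Common perpendicular direction n = (-3, 5, -1) × (0, -3, -3) = (-18, -9, 9).
With w = (-12, 5, -12) − (12, 5, 12) = (-24, 0, -24), w · n = 216.
Distance = |w · n| / |n| = |216| / √486 ≈ 9.798.

9.798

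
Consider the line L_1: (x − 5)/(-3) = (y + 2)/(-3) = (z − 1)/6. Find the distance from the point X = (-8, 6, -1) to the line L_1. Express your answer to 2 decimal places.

L_1 has direction (-3, -3, 6) through (5, -2, 1).
Taking (5, -2, 1) on L_1 with direction v = (-3, -3, 6): w = X − (5, -2, 1) = (-13, 8, -2), and w × v = (42, 84, 63).
Distance = |w × v| / |v| = √12789 / √54 ≈ 15.39.

15.39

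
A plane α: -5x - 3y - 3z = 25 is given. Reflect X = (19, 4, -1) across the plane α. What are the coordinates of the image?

λ = (n·X − d)/|n|² = (-104 − 25)/43 = -3.
Reflection = X − 2λn = (19, 4, -1) − (-6)·(-5, -3, -3) = (-11, -14, -19).

(-11, -14, -19)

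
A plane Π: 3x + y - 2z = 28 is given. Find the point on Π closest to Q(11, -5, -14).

(5, -7, -10)

Foot = Q − λn with λ = (n·Q − d)/|n|² = (56 − 28)/14 = 2.
Foot = (11, -5, -14) − 2·(3, 1, -2) = (5, -7, -10).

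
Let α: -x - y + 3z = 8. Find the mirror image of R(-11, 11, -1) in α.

λ = (n·R − d)/|n|² = (-3 − 8)/11 = -1.
Reflection = R − 2λn = (-11, 11, -1) − (-2)·(-1, -1, 3) = (-13, 9, 5).

(-13, 9, 5)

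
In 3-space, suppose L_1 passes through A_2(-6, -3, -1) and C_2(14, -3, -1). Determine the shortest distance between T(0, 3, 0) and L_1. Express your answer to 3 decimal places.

6.083

A direction vector for L_1 is C_2 − A_2 = (20, 0, 0).
Taking (-6, -3, -1) on L_1 with direction v = (20, 0, 0): w = T − (-6, -3, -1) = (6, 6, 1), and w × v = (0, 20, -120).
Distance = |w × v| / |v| = √14800 / √400 ≈ 6.083.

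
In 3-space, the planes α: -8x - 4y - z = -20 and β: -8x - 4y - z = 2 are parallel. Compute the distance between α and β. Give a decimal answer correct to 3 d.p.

Same normal n = (-8, -4, -1) with |n| = √81; distance = |-20 − 2| / |n| = 22/√81 ≈ 2.444.

2.444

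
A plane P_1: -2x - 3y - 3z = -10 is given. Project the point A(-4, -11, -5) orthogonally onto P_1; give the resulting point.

Foot = A − λn with λ = (n·A − d)/|n|² = (56 − (-10))/22 = 3.
Foot = (-4, -11, -5) − 3·(-2, -3, -3) = (2, -2, 4).

(2, -2, 4)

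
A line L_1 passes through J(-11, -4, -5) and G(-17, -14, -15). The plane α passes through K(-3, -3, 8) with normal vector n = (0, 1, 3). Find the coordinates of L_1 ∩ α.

A direction vector for L_1 is G − J = (-6, -10, -10).
α: n·r = n·K gives y + 3z = 21.
Substitute r = (-11, -4, -5) + t(-6, -10, -10) into the plane: -19 + (-40)t = 21, so t = -1.
Intersection: (-11, -4, -5) + (-1)·(-6, -10, -10) = (-5, 6, 5).

(-5, 6, 5)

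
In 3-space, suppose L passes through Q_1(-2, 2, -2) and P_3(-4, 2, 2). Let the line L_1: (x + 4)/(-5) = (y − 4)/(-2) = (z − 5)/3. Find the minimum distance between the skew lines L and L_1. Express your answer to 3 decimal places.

0.963

A direction vector for L is P_3 − Q_1 = (-2, 0, 4).
L_1 has direction (-5, -2, 3) through (-4, 4, 5).
Common perpendicular direction n = (-2, 0, 4) × (-5, -2, 3) = (8, -14, 4).
With w = (-4, 4, 5) − (-2, 2, -2) = (-2, 2, 7), w · n = -16.
Distance = |w · n| / |n| = |-16| / √276 ≈ 0.963.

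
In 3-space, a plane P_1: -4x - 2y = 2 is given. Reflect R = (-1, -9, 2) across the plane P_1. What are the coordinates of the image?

(7, -5, 2)

λ = (n·R − d)/|n|² = (22 − 2)/20 = 1.
Reflection = R − 2λn = (-1, -9, 2) − 2·(-4, -2, 0) = (7, -5, 2).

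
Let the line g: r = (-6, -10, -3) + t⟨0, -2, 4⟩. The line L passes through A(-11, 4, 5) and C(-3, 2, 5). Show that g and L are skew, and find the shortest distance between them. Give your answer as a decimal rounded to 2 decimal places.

14.62

A direction vector for L is C − A = (8, -2, 0).
Common perpendicular direction n = (0, -2, 4) × (8, -2, 0) = (8, 32, 16).
With w = (-11, 4, 5) − (-6, -10, -3) = (-5, 14, 8), w · n = 536.
Since n ≠ 0 the lines are not parallel, and w · n = 536 ≠ 0 so they do not intersect; hence they are skew.
Distance = |w · n| / |n| = |536| / √1344 ≈ 14.62.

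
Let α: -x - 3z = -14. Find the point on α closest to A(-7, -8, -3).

Foot = A − λn with λ = (n·A − d)/|n|² = (16 − (-14))/10 = 3.
Foot = (-7, -8, -3) − 3·(-1, 0, -3) = (-4, -8, 6).

(-4, -8, 6)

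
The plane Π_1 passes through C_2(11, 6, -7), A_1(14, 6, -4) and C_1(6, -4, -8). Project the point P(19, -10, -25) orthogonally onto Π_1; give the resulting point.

(4, -4, -10)

C_2A_1 = (3, 0, 3), C_2C_1 = (-5, -10, -1); a normal to Π_1 is C_2A_1 × C_2C_1 = (30, -12, -30).
Using C_2: Π_1 has equation 30x - 12y - 30z = 468.
Foot = P − λn with λ = (n·P − d)/|n|² = (1440 − 468)/1944 = 1/2.
Foot = (19, -10, -25) − (1/2)·(30, -12, -30) = (4, -4, -10).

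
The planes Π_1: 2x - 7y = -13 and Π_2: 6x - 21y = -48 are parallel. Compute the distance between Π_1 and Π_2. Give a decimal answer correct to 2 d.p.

Rescale Π_2 by 1/3: 2x - 7y = -16. Then distance = |-13 − (-16)| / √53 ≈ 0.41.

0.41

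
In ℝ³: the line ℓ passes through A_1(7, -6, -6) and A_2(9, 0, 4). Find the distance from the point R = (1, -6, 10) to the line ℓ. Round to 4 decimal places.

11.6423

A direction vector for ℓ is A_2 − A_1 = (2, 6, 10).
Taking (7, -6, -6) on ℓ with direction v = (2, 6, 10): w = R − (7, -6, -6) = (-6, 0, 16), and w × v = (-96, 92, -36).
Distance = |w × v| / |v| = √18976 / √140 ≈ 11.6423.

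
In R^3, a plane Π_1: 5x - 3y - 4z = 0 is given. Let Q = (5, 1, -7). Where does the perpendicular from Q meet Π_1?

(0, 4, -3)

Foot = Q − λn with λ = (n·Q − d)/|n|² = (50 − 0)/50 = 1.
Foot = (5, 1, -7) − 1·(5, -3, -4) = (0, 4, -3).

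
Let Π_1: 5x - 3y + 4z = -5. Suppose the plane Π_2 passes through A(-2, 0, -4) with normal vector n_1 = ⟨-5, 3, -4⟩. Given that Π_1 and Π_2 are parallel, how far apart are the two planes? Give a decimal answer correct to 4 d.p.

2.9698

Π_2: n_1·r = n_1·A gives -5x + 3y - 4z = 26.
Rescale Π_2 by 1/(-1): 5x - 3y + 4z = -26. Then distance = |-5 − (-26)| / √50 ≈ 2.9698.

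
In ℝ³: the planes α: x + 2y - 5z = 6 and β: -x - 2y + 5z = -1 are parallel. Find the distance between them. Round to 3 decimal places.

0.913

Rescale β by 1/(-1): x + 2y - 5z = 1. Then distance = |6 − 1| / √30 ≈ 0.913.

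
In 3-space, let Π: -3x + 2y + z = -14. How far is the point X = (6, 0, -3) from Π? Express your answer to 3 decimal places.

1.871

n·X − d = (-3)·(6) + (2)·(0) + (1)·(-3) − (-14) = -7; |n| = √14.
Distance = |-7| / √14 = 7/√14 ≈ 1.871.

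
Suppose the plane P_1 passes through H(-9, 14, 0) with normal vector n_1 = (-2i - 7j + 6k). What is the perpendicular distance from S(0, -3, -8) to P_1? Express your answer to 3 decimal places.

P_1: n_1·r = n_1·H gives -2x - 7y + 6z = -80.
n·S − d = (-2)·(0) + (-7)·(-3) + (6)·(-8) − (-80) = 53; |n| = √89.
Distance = |53| / √89 = 53/√89 ≈ 5.618.

5.618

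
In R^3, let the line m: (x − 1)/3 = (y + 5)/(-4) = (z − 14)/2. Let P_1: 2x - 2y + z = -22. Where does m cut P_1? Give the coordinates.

(-8, 7, 8)

m has direction (3, -4, 2) through (1, -5, 14).
Substitute r = (1, -5, 14) + t(3, -4, 2) into the plane: 26 + 16t = -22, so t = -3.
Intersection: (1, -5, 14) + (-3)·(3, -4, 2) = (-8, 7, 8).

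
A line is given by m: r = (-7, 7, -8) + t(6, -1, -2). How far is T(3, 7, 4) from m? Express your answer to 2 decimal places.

14.57

Taking (-7, 7, -8) on m with direction v = (6, -1, -2): w = T − (-7, 7, -8) = (10, 0, 12), and w × v = (12, 92, -10).
Distance = |w × v| / |v| = √8708 / √41 ≈ 14.57.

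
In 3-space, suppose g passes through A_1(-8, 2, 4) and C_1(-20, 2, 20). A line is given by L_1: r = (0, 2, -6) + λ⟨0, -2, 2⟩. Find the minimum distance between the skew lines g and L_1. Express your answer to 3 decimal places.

A direction vector for g is C_1 − A_1 = (-12, 0, 16).
Common perpendicular direction n = (-12, 0, 16) × (0, -2, 2) = (32, 24, 24).
With w = (0, 2, -6) − (-8, 2, 4) = (8, 0, -10), w · n = 16.
Distance = |w · n| / |n| = |16| / √2176 ≈ 0.343.

0.343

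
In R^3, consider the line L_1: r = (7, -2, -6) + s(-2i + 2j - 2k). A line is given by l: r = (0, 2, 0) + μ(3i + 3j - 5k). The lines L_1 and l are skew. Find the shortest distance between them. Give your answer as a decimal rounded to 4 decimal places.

5.2951

Common perpendicular direction n = (-2, 2, -2) × (3, 3, -5) = (-4, -16, -12).
With w = (0, 2, 0) − (7, -2, -6) = (-7, 4, 6), w · n = -108.
Distance = |w · n| / |n| = |-108| / √416 ≈ 5.2951.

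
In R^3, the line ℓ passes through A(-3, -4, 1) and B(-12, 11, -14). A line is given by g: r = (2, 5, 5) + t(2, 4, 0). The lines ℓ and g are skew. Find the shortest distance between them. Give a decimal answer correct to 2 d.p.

A direction vector for ℓ is B − A = (-9, 15, -15).
Common perpendicular direction n = (-9, 15, -15) × (2, 4, 0) = (60, -30, -66).
With w = (2, 5, 5) − (-3, -4, 1) = (5, 9, 4), w · n = -234.
Distance = |w · n| / |n| = |-234| / √8856 ≈ 2.49.

2.49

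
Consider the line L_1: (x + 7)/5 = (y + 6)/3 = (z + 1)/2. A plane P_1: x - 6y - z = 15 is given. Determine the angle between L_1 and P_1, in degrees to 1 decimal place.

L_1 has direction (5, 3, 2) through (-7, -6, -1).
sin θ = |n·v| / (|n||v|) = |-15| / (√38 · √38) = 0.39474.
θ ≈ 23.2°.

23.2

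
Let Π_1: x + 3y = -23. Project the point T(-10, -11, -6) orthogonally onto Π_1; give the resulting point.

Foot = T − λn with λ = (n·T − d)/|n|² = (-43 − (-23))/10 = -2.
Foot = (-10, -11, -6) − (-2)·(1, 3, 0) = (-8, -5, -6).

(-8, -5, -6)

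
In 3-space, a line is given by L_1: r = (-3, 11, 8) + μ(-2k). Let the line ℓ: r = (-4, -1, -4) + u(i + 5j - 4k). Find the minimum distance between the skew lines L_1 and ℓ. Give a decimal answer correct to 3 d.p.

Common perpendicular direction n = (0, 0, -2) × (1, 5, -4) = (10, -2, 0).
With w = (-4, -1, -4) − (-3, 11, 8) = (-1, -12, -12), w · n = 14.
Distance = |w · n| / |n| = |14| / √104 ≈ 1.373.

1.373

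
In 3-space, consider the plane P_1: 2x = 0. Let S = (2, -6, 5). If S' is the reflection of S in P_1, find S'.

(-2, -6, 5)

λ = (n·S − d)/|n|² = (4 − 0)/4 = 1.
Reflection = S − 2λn = (2, -6, 5) − 2·(2, 0, 0) = (-2, -6, 5).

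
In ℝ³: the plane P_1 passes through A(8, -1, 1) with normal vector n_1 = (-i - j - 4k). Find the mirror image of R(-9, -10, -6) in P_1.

(-3, -4, 18)

P_1: n_1·r = n_1·A gives -x - y - 4z = -11.
λ = (n·R − d)/|n|² = (43 − (-11))/18 = 3.
Reflection = R − 2λn = (-9, -10, -6) − 6·(-1, -1, -4) = (-3, -4, 18).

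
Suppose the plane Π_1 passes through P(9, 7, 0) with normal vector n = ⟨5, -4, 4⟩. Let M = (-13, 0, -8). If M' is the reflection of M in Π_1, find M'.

Π_1: n·r = n·P gives 5x - 4y + 4z = 17.
λ = (n·M − d)/|n|² = (-97 − 17)/57 = -2.
Reflection = M − 2λn = (-13, 0, -8) − (-4)·(5, -4, 4) = (7, -16, 8).

(7, -16, 8)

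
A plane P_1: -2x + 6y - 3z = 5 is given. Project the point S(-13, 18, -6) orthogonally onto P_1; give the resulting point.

Foot = S − λn with λ = (n·S − d)/|n|² = (152 − 5)/49 = 3.
Foot = (-13, 18, -6) − 3·(-2, 6, -3) = (-7, 0, 3).

(-7, 0, 3)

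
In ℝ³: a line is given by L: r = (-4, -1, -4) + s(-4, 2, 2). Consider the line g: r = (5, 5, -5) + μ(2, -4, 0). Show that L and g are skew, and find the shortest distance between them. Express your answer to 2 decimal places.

5.61

Common perpendicular direction n = (-4, 2, 2) × (2, -4, 0) = (8, 4, 12).
With w = (5, 5, -5) − (-4, -1, -4) = (9, 6, -1), w · n = 84.
Since n ≠ 0 the lines are not parallel, and w · n = 84 ≠ 0 so they do not intersect; hence they are skew.
Distance = |w · n| / |n| = |84| / √224 ≈ 5.61.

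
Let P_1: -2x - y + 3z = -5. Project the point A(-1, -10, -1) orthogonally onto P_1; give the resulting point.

Foot = A − λn with λ = (n·A − d)/|n|² = (9 − (-5))/14 = 1.
Foot = (-1, -10, -1) − 1·(-2, -1, 3) = (1, -9, -4).

(1, -9, -4)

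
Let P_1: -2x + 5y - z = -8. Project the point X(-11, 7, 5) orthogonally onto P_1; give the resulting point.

(-7, -3, 7)

Foot = X − λn with λ = (n·X − d)/|n|² = (52 − (-8))/30 = 2.
Foot = (-11, 7, 5) − 2·(-2, 5, -1) = (-7, -3, 7).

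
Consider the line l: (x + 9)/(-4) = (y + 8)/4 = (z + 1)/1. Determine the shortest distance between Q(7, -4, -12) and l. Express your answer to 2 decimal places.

16.96

l has direction (-4, 4, 1) through (-9, -8, -1).
Taking (-9, -8, -1) on l with direction v = (-4, 4, 1): w = Q − (-9, -8, -1) = (16, 4, -11), and w × v = (48, 28, 80).
Distance = |w × v| / |v| = √9488 / √33 ≈ 16.96.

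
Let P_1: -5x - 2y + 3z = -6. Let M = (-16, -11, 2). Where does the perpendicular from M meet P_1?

Foot = M − λn with λ = (n·M − d)/|n|² = (108 − (-6))/38 = 3.
Foot = (-16, -11, 2) − 3·(-5, -2, 3) = (-1, -5, -7).

(-1, -5, -7)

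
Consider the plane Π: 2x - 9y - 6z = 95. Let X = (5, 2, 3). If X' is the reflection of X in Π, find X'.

(9, -16, -9)

λ = (n·X − d)/|n|² = (-26 − 95)/121 = -1.
Reflection = X − 2λn = (5, 2, 3) − (-2)·(2, -9, -6) = (9, -16, -9).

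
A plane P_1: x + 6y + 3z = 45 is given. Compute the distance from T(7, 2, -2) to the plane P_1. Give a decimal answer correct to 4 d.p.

n·T − d = (1)·(7) + (6)·(2) + (3)·(-2) − 45 = -32; |n| = √46.
Distance = |-32| / √46 = 32/√46 ≈ 4.7181.

4.7181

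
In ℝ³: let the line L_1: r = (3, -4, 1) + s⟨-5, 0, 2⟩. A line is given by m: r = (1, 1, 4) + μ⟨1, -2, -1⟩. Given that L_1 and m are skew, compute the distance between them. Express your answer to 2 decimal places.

0.63

Common perpendicular direction n = (-5, 0, 2) × (1, -2, -1) = (4, -3, 10).
With w = (1, 1, 4) − (3, -4, 1) = (-2, 5, 3), w · n = 7.
Distance = |w · n| / |n| = |7| / √125 ≈ 0.63.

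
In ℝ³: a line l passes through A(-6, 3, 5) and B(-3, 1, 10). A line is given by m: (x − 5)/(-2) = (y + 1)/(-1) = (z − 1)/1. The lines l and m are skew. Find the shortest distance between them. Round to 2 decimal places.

A direction vector for l is B − A = (3, -2, 5).
m has direction (-2, -1, 1) through (5, -1, 1).
Common perpendicular direction n = (3, -2, 5) × (-2, -1, 1) = (3, -13, -7).
With w = (5, -1, 1) − (-6, 3, 5) = (11, -4, -4), w · n = 113.
Distance = |w · n| / |n| = |113| / √227 ≈ 7.50.

7.50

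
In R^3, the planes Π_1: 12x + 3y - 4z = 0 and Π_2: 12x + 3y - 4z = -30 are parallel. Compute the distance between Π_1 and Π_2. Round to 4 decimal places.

Same normal n = (12, 3, -4) with |n| = √169; distance = |0 − (-30)| / |n| = 30/√169 ≈ 2.3077.

2.3077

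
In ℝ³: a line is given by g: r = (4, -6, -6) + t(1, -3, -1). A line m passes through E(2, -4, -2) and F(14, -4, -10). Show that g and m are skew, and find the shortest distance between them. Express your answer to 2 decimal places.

A direction vector for m is F − E = (12, 0, -8).
Common perpendicular direction n = (1, -3, -1) × (12, 0, -8) = (24, -4, 36).
With w = (2, -4, -2) − (4, -6, -6) = (-2, 2, 4), w · n = 88.
Since n ≠ 0 the lines are not parallel, and w · n = 88 ≠ 0 so they do not intersect; hence they are skew.
Distance = |w · n| / |n| = |88| / √1888 ≈ 2.03.

2.03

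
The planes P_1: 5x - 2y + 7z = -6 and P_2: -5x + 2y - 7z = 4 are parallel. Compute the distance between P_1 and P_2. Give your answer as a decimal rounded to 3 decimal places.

Rescale P_2 by 1/(-1): 5x - 2y + 7z = -4. Then distance = |-6 − (-4)| / √78 ≈ 0.226.

0.226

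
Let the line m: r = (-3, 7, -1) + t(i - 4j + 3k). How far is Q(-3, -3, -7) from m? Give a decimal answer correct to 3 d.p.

Taking (-3, 7, -1) on m with direction v = (1, -4, 3): w = Q − (-3, 7, -1) = (0, -10, -6), and w × v = (-54, -6, 10).
Distance = |w × v| / |v| = √3052 / √26 ≈ 10.834.

10.834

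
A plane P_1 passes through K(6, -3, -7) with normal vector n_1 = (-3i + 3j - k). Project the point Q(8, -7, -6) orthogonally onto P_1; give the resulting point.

P_1: n_1·r = n_1·K gives -3x + 3y - z = -20.
Foot = Q − λn with λ = (n·Q − d)/|n|² = (-39 − (-20))/19 = -1.
Foot = (8, -7, -6) − (-1)·(-3, 3, -1) = (5, -4, -7).

(5, -4, -7)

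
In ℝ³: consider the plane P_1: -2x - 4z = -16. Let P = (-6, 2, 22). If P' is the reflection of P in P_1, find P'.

(-18, 2, -2)

λ = (n·P − d)/|n|² = (-76 − (-16))/20 = -3.
Reflection = P − 2λn = (-6, 2, 22) − (-6)·(-2, 0, -4) = (-18, 2, -2).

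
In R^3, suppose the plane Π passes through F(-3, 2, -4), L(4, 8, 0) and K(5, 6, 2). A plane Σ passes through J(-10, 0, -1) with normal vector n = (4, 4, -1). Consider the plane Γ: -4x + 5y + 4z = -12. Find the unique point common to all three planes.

(-7, -4, -5)

FL = (7, 6, 4), FK = (8, 4, 6); a normal to Π is FL × FK = (20, -10, -20).
Using F: Π has equation 20x - 10y - 20z = 0.
Σ: n·r = n·J gives 4x + 4y - z = -39.
Solving the 3×3 linear system 20x - 10y - 20z = 0, 4x + 4y - z = -39, -4x + 5y + 4z = -12 (e.g. by elimination or Cramer's rule, determinant = -180) gives (-7, -4, -5).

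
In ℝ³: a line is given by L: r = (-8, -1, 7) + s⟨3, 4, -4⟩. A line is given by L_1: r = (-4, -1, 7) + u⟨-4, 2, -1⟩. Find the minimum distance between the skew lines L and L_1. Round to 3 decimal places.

Common perpendicular direction n = (3, 4, -4) × (-4, 2, -1) = (4, 19, 22).
With w = (-4, -1, 7) − (-8, -1, 7) = (4, 0, 0), w · n = 16.
Distance = |w · n| / |n| = |16| / √861 ≈ 0.545.

0.545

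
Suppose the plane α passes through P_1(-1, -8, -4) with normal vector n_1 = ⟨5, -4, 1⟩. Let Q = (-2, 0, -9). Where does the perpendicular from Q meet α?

α: n_1·r = n_1·P_1 gives 5x - 4y + z = 23.
Foot = Q − λn with λ = (n·Q − d)/|n|² = (-19 − 23)/42 = -1.
Foot = (-2, 0, -9) − (-1)·(5, -4, 1) = (3, -4, -8).

(3, -4, -8)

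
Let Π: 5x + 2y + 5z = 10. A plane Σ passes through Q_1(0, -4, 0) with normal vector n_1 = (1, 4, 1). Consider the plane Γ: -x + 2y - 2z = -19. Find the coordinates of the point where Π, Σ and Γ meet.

(-1, -5, 5)

Σ: n_1·r = n_1·Q_1 gives x + 4y + z = -16.
Solving the 3×3 linear system 5x + 2y + 5z = 10, x + 4y + z = -16, -x + 2y - 2z = -19 (e.g. by elimination or Cramer's rule, determinant = -18) gives (-1, -5, 5).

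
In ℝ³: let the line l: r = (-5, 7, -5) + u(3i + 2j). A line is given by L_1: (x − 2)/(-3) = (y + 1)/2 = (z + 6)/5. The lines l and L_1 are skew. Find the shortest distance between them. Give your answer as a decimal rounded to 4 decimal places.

8.2193

L_1 has direction (-3, 2, 5) through (2, -1, -6).
Common perpendicular direction n = (3, 2, 0) × (-3, 2, 5) = (10, -15, 12).
With w = (2, -1, -6) − (-5, 7, -5) = (7, -8, -1), w · n = 178.
Distance = |w · n| / |n| = |178| / √469 ≈ 8.2193.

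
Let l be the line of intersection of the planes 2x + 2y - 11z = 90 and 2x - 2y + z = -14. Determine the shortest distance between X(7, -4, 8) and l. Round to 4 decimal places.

Direction of l: (2, 2, -11) × (2, -2, 1) = (-20, -24, -8).
A point on l: solving the two plane equations with x = -1 gives (-1, 2, -8).
Taking (-1, 2, -8) on l with direction v = (-20, -24, -8): w = X − (-1, 2, -8) = (8, -6, 16), and w × v = (432, -256, -312).
Distance = |w × v| / |v| = √349504 / √1040 ≈ 18.3320.

18.3320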